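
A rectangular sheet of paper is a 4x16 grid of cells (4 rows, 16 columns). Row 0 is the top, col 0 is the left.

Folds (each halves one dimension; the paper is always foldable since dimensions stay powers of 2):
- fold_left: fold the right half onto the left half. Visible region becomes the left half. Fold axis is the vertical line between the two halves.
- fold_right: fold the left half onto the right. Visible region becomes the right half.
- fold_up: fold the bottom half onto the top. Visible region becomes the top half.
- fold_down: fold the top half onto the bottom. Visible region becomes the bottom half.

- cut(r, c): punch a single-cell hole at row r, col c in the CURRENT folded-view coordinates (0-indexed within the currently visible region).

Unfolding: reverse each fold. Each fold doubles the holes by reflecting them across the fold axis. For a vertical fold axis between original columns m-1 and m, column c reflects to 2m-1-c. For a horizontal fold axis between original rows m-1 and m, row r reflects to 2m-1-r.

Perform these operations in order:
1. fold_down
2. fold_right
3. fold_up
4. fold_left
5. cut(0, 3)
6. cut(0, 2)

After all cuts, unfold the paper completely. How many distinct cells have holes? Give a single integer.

Answer: 32

Derivation:
Op 1 fold_down: fold axis h@2; visible region now rows[2,4) x cols[0,16) = 2x16
Op 2 fold_right: fold axis v@8; visible region now rows[2,4) x cols[8,16) = 2x8
Op 3 fold_up: fold axis h@3; visible region now rows[2,3) x cols[8,16) = 1x8
Op 4 fold_left: fold axis v@12; visible region now rows[2,3) x cols[8,12) = 1x4
Op 5 cut(0, 3): punch at orig (2,11); cuts so far [(2, 11)]; region rows[2,3) x cols[8,12) = 1x4
Op 6 cut(0, 2): punch at orig (2,10); cuts so far [(2, 10), (2, 11)]; region rows[2,3) x cols[8,12) = 1x4
Unfold 1 (reflect across v@12): 4 holes -> [(2, 10), (2, 11), (2, 12), (2, 13)]
Unfold 2 (reflect across h@3): 8 holes -> [(2, 10), (2, 11), (2, 12), (2, 13), (3, 10), (3, 11), (3, 12), (3, 13)]
Unfold 3 (reflect across v@8): 16 holes -> [(2, 2), (2, 3), (2, 4), (2, 5), (2, 10), (2, 11), (2, 12), (2, 13), (3, 2), (3, 3), (3, 4), (3, 5), (3, 10), (3, 11), (3, 12), (3, 13)]
Unfold 4 (reflect across h@2): 32 holes -> [(0, 2), (0, 3), (0, 4), (0, 5), (0, 10), (0, 11), (0, 12), (0, 13), (1, 2), (1, 3), (1, 4), (1, 5), (1, 10), (1, 11), (1, 12), (1, 13), (2, 2), (2, 3), (2, 4), (2, 5), (2, 10), (2, 11), (2, 12), (2, 13), (3, 2), (3, 3), (3, 4), (3, 5), (3, 10), (3, 11), (3, 12), (3, 13)]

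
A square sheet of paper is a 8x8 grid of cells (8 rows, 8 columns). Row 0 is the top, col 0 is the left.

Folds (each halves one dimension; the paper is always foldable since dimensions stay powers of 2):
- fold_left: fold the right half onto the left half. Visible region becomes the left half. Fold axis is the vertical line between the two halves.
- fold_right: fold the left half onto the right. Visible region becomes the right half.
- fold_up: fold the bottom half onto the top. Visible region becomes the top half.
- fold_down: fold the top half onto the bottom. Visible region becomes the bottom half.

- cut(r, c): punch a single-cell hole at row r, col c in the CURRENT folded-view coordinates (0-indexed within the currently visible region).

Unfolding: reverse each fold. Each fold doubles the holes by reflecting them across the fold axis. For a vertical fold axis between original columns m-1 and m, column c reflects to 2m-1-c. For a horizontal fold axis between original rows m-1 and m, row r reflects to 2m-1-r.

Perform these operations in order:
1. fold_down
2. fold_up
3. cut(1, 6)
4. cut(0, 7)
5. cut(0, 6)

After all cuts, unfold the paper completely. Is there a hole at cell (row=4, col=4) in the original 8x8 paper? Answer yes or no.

Answer: no

Derivation:
Op 1 fold_down: fold axis h@4; visible region now rows[4,8) x cols[0,8) = 4x8
Op 2 fold_up: fold axis h@6; visible region now rows[4,6) x cols[0,8) = 2x8
Op 3 cut(1, 6): punch at orig (5,6); cuts so far [(5, 6)]; region rows[4,6) x cols[0,8) = 2x8
Op 4 cut(0, 7): punch at orig (4,7); cuts so far [(4, 7), (5, 6)]; region rows[4,6) x cols[0,8) = 2x8
Op 5 cut(0, 6): punch at orig (4,6); cuts so far [(4, 6), (4, 7), (5, 6)]; region rows[4,6) x cols[0,8) = 2x8
Unfold 1 (reflect across h@6): 6 holes -> [(4, 6), (4, 7), (5, 6), (6, 6), (7, 6), (7, 7)]
Unfold 2 (reflect across h@4): 12 holes -> [(0, 6), (0, 7), (1, 6), (2, 6), (3, 6), (3, 7), (4, 6), (4, 7), (5, 6), (6, 6), (7, 6), (7, 7)]
Holes: [(0, 6), (0, 7), (1, 6), (2, 6), (3, 6), (3, 7), (4, 6), (4, 7), (5, 6), (6, 6), (7, 6), (7, 7)]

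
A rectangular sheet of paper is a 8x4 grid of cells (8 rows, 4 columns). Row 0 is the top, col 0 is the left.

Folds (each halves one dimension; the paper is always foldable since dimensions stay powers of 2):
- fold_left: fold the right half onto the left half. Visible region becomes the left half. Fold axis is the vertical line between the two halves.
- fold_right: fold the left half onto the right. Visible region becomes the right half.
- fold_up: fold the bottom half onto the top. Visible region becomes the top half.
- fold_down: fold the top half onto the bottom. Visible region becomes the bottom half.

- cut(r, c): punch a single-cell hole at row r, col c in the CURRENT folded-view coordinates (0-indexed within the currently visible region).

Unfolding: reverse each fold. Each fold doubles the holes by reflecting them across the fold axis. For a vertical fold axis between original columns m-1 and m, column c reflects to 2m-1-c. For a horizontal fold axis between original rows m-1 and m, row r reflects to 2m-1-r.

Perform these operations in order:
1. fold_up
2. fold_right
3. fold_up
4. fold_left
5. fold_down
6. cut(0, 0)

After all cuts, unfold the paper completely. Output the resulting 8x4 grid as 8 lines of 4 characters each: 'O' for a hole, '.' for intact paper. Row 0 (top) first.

Op 1 fold_up: fold axis h@4; visible region now rows[0,4) x cols[0,4) = 4x4
Op 2 fold_right: fold axis v@2; visible region now rows[0,4) x cols[2,4) = 4x2
Op 3 fold_up: fold axis h@2; visible region now rows[0,2) x cols[2,4) = 2x2
Op 4 fold_left: fold axis v@3; visible region now rows[0,2) x cols[2,3) = 2x1
Op 5 fold_down: fold axis h@1; visible region now rows[1,2) x cols[2,3) = 1x1
Op 6 cut(0, 0): punch at orig (1,2); cuts so far [(1, 2)]; region rows[1,2) x cols[2,3) = 1x1
Unfold 1 (reflect across h@1): 2 holes -> [(0, 2), (1, 2)]
Unfold 2 (reflect across v@3): 4 holes -> [(0, 2), (0, 3), (1, 2), (1, 3)]
Unfold 3 (reflect across h@2): 8 holes -> [(0, 2), (0, 3), (1, 2), (1, 3), (2, 2), (2, 3), (3, 2), (3, 3)]
Unfold 4 (reflect across v@2): 16 holes -> [(0, 0), (0, 1), (0, 2), (0, 3), (1, 0), (1, 1), (1, 2), (1, 3), (2, 0), (2, 1), (2, 2), (2, 3), (3, 0), (3, 1), (3, 2), (3, 3)]
Unfold 5 (reflect across h@4): 32 holes -> [(0, 0), (0, 1), (0, 2), (0, 3), (1, 0), (1, 1), (1, 2), (1, 3), (2, 0), (2, 1), (2, 2), (2, 3), (3, 0), (3, 1), (3, 2), (3, 3), (4, 0), (4, 1), (4, 2), (4, 3), (5, 0), (5, 1), (5, 2), (5, 3), (6, 0), (6, 1), (6, 2), (6, 3), (7, 0), (7, 1), (7, 2), (7, 3)]

Answer: OOOO
OOOO
OOOO
OOOO
OOOO
OOOO
OOOO
OOOO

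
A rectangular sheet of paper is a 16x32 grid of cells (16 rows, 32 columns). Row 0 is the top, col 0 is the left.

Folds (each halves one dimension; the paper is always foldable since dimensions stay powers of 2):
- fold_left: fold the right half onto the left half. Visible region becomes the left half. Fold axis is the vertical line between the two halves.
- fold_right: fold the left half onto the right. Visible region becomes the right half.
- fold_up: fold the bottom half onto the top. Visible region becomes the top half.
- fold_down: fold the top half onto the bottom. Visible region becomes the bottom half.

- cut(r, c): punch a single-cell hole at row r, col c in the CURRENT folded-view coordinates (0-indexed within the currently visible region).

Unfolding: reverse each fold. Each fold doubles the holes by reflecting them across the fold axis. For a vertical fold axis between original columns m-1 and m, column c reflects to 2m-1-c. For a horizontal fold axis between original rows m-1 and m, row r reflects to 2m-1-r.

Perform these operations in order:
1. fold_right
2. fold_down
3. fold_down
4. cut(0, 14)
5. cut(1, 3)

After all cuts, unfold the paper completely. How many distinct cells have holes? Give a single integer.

Op 1 fold_right: fold axis v@16; visible region now rows[0,16) x cols[16,32) = 16x16
Op 2 fold_down: fold axis h@8; visible region now rows[8,16) x cols[16,32) = 8x16
Op 3 fold_down: fold axis h@12; visible region now rows[12,16) x cols[16,32) = 4x16
Op 4 cut(0, 14): punch at orig (12,30); cuts so far [(12, 30)]; region rows[12,16) x cols[16,32) = 4x16
Op 5 cut(1, 3): punch at orig (13,19); cuts so far [(12, 30), (13, 19)]; region rows[12,16) x cols[16,32) = 4x16
Unfold 1 (reflect across h@12): 4 holes -> [(10, 19), (11, 30), (12, 30), (13, 19)]
Unfold 2 (reflect across h@8): 8 holes -> [(2, 19), (3, 30), (4, 30), (5, 19), (10, 19), (11, 30), (12, 30), (13, 19)]
Unfold 3 (reflect across v@16): 16 holes -> [(2, 12), (2, 19), (3, 1), (3, 30), (4, 1), (4, 30), (5, 12), (5, 19), (10, 12), (10, 19), (11, 1), (11, 30), (12, 1), (12, 30), (13, 12), (13, 19)]

Answer: 16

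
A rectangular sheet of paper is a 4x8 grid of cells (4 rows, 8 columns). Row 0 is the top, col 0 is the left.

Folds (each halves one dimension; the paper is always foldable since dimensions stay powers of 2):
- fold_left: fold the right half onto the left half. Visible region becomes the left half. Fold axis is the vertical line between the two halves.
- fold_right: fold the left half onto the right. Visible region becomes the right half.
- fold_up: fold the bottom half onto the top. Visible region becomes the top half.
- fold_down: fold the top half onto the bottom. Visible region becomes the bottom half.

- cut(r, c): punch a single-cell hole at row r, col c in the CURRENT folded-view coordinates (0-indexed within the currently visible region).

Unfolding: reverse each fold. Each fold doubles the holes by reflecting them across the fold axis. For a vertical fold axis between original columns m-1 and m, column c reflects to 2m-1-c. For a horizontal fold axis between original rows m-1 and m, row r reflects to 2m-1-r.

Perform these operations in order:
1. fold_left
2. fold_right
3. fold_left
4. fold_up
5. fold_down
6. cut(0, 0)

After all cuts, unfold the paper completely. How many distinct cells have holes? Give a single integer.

Op 1 fold_left: fold axis v@4; visible region now rows[0,4) x cols[0,4) = 4x4
Op 2 fold_right: fold axis v@2; visible region now rows[0,4) x cols[2,4) = 4x2
Op 3 fold_left: fold axis v@3; visible region now rows[0,4) x cols[2,3) = 4x1
Op 4 fold_up: fold axis h@2; visible region now rows[0,2) x cols[2,3) = 2x1
Op 5 fold_down: fold axis h@1; visible region now rows[1,2) x cols[2,3) = 1x1
Op 6 cut(0, 0): punch at orig (1,2); cuts so far [(1, 2)]; region rows[1,2) x cols[2,3) = 1x1
Unfold 1 (reflect across h@1): 2 holes -> [(0, 2), (1, 2)]
Unfold 2 (reflect across h@2): 4 holes -> [(0, 2), (1, 2), (2, 2), (3, 2)]
Unfold 3 (reflect across v@3): 8 holes -> [(0, 2), (0, 3), (1, 2), (1, 3), (2, 2), (2, 3), (3, 2), (3, 3)]
Unfold 4 (reflect across v@2): 16 holes -> [(0, 0), (0, 1), (0, 2), (0, 3), (1, 0), (1, 1), (1, 2), (1, 3), (2, 0), (2, 1), (2, 2), (2, 3), (3, 0), (3, 1), (3, 2), (3, 3)]
Unfold 5 (reflect across v@4): 32 holes -> [(0, 0), (0, 1), (0, 2), (0, 3), (0, 4), (0, 5), (0, 6), (0, 7), (1, 0), (1, 1), (1, 2), (1, 3), (1, 4), (1, 5), (1, 6), (1, 7), (2, 0), (2, 1), (2, 2), (2, 3), (2, 4), (2, 5), (2, 6), (2, 7), (3, 0), (3, 1), (3, 2), (3, 3), (3, 4), (3, 5), (3, 6), (3, 7)]

Answer: 32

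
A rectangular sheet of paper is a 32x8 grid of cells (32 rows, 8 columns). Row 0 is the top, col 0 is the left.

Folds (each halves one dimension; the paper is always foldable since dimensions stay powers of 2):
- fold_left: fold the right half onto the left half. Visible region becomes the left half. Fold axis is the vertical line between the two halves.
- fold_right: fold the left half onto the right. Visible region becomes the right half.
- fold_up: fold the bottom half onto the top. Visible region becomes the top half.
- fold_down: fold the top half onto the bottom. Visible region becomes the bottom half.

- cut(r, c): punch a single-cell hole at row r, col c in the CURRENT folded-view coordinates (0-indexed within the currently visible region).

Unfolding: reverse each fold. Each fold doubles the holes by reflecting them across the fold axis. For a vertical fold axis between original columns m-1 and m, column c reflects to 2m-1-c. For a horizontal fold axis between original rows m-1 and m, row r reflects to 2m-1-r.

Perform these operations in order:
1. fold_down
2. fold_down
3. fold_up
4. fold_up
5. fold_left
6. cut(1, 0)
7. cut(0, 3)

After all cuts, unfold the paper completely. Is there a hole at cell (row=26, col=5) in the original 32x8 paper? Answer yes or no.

Op 1 fold_down: fold axis h@16; visible region now rows[16,32) x cols[0,8) = 16x8
Op 2 fold_down: fold axis h@24; visible region now rows[24,32) x cols[0,8) = 8x8
Op 3 fold_up: fold axis h@28; visible region now rows[24,28) x cols[0,8) = 4x8
Op 4 fold_up: fold axis h@26; visible region now rows[24,26) x cols[0,8) = 2x8
Op 5 fold_left: fold axis v@4; visible region now rows[24,26) x cols[0,4) = 2x4
Op 6 cut(1, 0): punch at orig (25,0); cuts so far [(25, 0)]; region rows[24,26) x cols[0,4) = 2x4
Op 7 cut(0, 3): punch at orig (24,3); cuts so far [(24, 3), (25, 0)]; region rows[24,26) x cols[0,4) = 2x4
Unfold 1 (reflect across v@4): 4 holes -> [(24, 3), (24, 4), (25, 0), (25, 7)]
Unfold 2 (reflect across h@26): 8 holes -> [(24, 3), (24, 4), (25, 0), (25, 7), (26, 0), (26, 7), (27, 3), (27, 4)]
Unfold 3 (reflect across h@28): 16 holes -> [(24, 3), (24, 4), (25, 0), (25, 7), (26, 0), (26, 7), (27, 3), (27, 4), (28, 3), (28, 4), (29, 0), (29, 7), (30, 0), (30, 7), (31, 3), (31, 4)]
Unfold 4 (reflect across h@24): 32 holes -> [(16, 3), (16, 4), (17, 0), (17, 7), (18, 0), (18, 7), (19, 3), (19, 4), (20, 3), (20, 4), (21, 0), (21, 7), (22, 0), (22, 7), (23, 3), (23, 4), (24, 3), (24, 4), (25, 0), (25, 7), (26, 0), (26, 7), (27, 3), (27, 4), (28, 3), (28, 4), (29, 0), (29, 7), (30, 0), (30, 7), (31, 3), (31, 4)]
Unfold 5 (reflect across h@16): 64 holes -> [(0, 3), (0, 4), (1, 0), (1, 7), (2, 0), (2, 7), (3, 3), (3, 4), (4, 3), (4, 4), (5, 0), (5, 7), (6, 0), (6, 7), (7, 3), (7, 4), (8, 3), (8, 4), (9, 0), (9, 7), (10, 0), (10, 7), (11, 3), (11, 4), (12, 3), (12, 4), (13, 0), (13, 7), (14, 0), (14, 7), (15, 3), (15, 4), (16, 3), (16, 4), (17, 0), (17, 7), (18, 0), (18, 7), (19, 3), (19, 4), (20, 3), (20, 4), (21, 0), (21, 7), (22, 0), (22, 7), (23, 3), (23, 4), (24, 3), (24, 4), (25, 0), (25, 7), (26, 0), (26, 7), (27, 3), (27, 4), (28, 3), (28, 4), (29, 0), (29, 7), (30, 0), (30, 7), (31, 3), (31, 4)]
Holes: [(0, 3), (0, 4), (1, 0), (1, 7), (2, 0), (2, 7), (3, 3), (3, 4), (4, 3), (4, 4), (5, 0), (5, 7), (6, 0), (6, 7), (7, 3), (7, 4), (8, 3), (8, 4), (9, 0), (9, 7), (10, 0), (10, 7), (11, 3), (11, 4), (12, 3), (12, 4), (13, 0), (13, 7), (14, 0), (14, 7), (15, 3), (15, 4), (16, 3), (16, 4), (17, 0), (17, 7), (18, 0), (18, 7), (19, 3), (19, 4), (20, 3), (20, 4), (21, 0), (21, 7), (22, 0), (22, 7), (23, 3), (23, 4), (24, 3), (24, 4), (25, 0), (25, 7), (26, 0), (26, 7), (27, 3), (27, 4), (28, 3), (28, 4), (29, 0), (29, 7), (30, 0), (30, 7), (31, 3), (31, 4)]

Answer: no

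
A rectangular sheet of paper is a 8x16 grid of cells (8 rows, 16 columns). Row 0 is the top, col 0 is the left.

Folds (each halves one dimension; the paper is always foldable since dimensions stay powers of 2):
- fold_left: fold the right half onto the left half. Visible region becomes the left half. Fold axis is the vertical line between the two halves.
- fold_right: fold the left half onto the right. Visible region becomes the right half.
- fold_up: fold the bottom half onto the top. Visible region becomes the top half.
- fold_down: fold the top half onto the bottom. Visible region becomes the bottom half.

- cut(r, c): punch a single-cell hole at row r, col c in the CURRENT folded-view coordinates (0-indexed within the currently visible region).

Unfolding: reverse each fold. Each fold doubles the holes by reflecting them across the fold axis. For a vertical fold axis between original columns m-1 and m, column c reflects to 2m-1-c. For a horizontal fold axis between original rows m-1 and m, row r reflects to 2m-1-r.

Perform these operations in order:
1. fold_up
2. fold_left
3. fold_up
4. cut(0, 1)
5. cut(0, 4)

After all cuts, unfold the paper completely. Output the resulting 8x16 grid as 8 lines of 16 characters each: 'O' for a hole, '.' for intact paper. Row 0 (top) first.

Answer: .O..O......O..O.
................
................
.O..O......O..O.
.O..O......O..O.
................
................
.O..O......O..O.

Derivation:
Op 1 fold_up: fold axis h@4; visible region now rows[0,4) x cols[0,16) = 4x16
Op 2 fold_left: fold axis v@8; visible region now rows[0,4) x cols[0,8) = 4x8
Op 3 fold_up: fold axis h@2; visible region now rows[0,2) x cols[0,8) = 2x8
Op 4 cut(0, 1): punch at orig (0,1); cuts so far [(0, 1)]; region rows[0,2) x cols[0,8) = 2x8
Op 5 cut(0, 4): punch at orig (0,4); cuts so far [(0, 1), (0, 4)]; region rows[0,2) x cols[0,8) = 2x8
Unfold 1 (reflect across h@2): 4 holes -> [(0, 1), (0, 4), (3, 1), (3, 4)]
Unfold 2 (reflect across v@8): 8 holes -> [(0, 1), (0, 4), (0, 11), (0, 14), (3, 1), (3, 4), (3, 11), (3, 14)]
Unfold 3 (reflect across h@4): 16 holes -> [(0, 1), (0, 4), (0, 11), (0, 14), (3, 1), (3, 4), (3, 11), (3, 14), (4, 1), (4, 4), (4, 11), (4, 14), (7, 1), (7, 4), (7, 11), (7, 14)]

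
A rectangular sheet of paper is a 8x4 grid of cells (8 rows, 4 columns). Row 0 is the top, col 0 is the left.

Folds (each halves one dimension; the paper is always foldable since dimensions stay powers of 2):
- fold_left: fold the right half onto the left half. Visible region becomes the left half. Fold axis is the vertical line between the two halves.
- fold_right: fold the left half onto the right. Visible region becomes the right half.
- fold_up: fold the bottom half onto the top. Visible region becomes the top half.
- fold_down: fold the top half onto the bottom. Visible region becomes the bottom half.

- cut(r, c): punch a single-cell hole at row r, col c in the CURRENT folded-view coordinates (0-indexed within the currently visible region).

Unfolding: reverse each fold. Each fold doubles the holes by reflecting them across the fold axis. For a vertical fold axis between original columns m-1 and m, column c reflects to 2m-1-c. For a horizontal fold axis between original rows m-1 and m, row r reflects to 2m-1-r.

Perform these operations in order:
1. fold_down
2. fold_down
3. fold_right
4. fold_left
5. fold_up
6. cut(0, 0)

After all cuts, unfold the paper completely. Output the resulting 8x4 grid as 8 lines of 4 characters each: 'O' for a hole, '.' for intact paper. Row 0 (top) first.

Answer: OOOO
OOOO
OOOO
OOOO
OOOO
OOOO
OOOO
OOOO

Derivation:
Op 1 fold_down: fold axis h@4; visible region now rows[4,8) x cols[0,4) = 4x4
Op 2 fold_down: fold axis h@6; visible region now rows[6,8) x cols[0,4) = 2x4
Op 3 fold_right: fold axis v@2; visible region now rows[6,8) x cols[2,4) = 2x2
Op 4 fold_left: fold axis v@3; visible region now rows[6,8) x cols[2,3) = 2x1
Op 5 fold_up: fold axis h@7; visible region now rows[6,7) x cols[2,3) = 1x1
Op 6 cut(0, 0): punch at orig (6,2); cuts so far [(6, 2)]; region rows[6,7) x cols[2,3) = 1x1
Unfold 1 (reflect across h@7): 2 holes -> [(6, 2), (7, 2)]
Unfold 2 (reflect across v@3): 4 holes -> [(6, 2), (6, 3), (7, 2), (7, 3)]
Unfold 3 (reflect across v@2): 8 holes -> [(6, 0), (6, 1), (6, 2), (6, 3), (7, 0), (7, 1), (7, 2), (7, 3)]
Unfold 4 (reflect across h@6): 16 holes -> [(4, 0), (4, 1), (4, 2), (4, 3), (5, 0), (5, 1), (5, 2), (5, 3), (6, 0), (6, 1), (6, 2), (6, 3), (7, 0), (7, 1), (7, 2), (7, 3)]
Unfold 5 (reflect across h@4): 32 holes -> [(0, 0), (0, 1), (0, 2), (0, 3), (1, 0), (1, 1), (1, 2), (1, 3), (2, 0), (2, 1), (2, 2), (2, 3), (3, 0), (3, 1), (3, 2), (3, 3), (4, 0), (4, 1), (4, 2), (4, 3), (5, 0), (5, 1), (5, 2), (5, 3), (6, 0), (6, 1), (6, 2), (6, 3), (7, 0), (7, 1), (7, 2), (7, 3)]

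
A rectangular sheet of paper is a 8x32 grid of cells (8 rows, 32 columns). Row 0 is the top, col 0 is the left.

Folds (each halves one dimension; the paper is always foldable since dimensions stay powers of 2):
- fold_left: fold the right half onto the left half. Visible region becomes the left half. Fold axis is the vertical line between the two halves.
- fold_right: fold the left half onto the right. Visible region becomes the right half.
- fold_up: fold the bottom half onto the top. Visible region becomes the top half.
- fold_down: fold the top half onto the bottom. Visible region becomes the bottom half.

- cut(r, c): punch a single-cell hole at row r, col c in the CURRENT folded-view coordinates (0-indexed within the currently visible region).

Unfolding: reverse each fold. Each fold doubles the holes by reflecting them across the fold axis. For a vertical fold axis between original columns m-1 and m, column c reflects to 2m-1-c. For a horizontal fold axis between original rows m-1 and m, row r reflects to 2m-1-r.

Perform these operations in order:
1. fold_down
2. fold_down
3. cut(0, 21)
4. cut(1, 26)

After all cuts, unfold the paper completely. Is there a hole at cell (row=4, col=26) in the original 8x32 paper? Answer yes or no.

Answer: yes

Derivation:
Op 1 fold_down: fold axis h@4; visible region now rows[4,8) x cols[0,32) = 4x32
Op 2 fold_down: fold axis h@6; visible region now rows[6,8) x cols[0,32) = 2x32
Op 3 cut(0, 21): punch at orig (6,21); cuts so far [(6, 21)]; region rows[6,8) x cols[0,32) = 2x32
Op 4 cut(1, 26): punch at orig (7,26); cuts so far [(6, 21), (7, 26)]; region rows[6,8) x cols[0,32) = 2x32
Unfold 1 (reflect across h@6): 4 holes -> [(4, 26), (5, 21), (6, 21), (7, 26)]
Unfold 2 (reflect across h@4): 8 holes -> [(0, 26), (1, 21), (2, 21), (3, 26), (4, 26), (5, 21), (6, 21), (7, 26)]
Holes: [(0, 26), (1, 21), (2, 21), (3, 26), (4, 26), (5, 21), (6, 21), (7, 26)]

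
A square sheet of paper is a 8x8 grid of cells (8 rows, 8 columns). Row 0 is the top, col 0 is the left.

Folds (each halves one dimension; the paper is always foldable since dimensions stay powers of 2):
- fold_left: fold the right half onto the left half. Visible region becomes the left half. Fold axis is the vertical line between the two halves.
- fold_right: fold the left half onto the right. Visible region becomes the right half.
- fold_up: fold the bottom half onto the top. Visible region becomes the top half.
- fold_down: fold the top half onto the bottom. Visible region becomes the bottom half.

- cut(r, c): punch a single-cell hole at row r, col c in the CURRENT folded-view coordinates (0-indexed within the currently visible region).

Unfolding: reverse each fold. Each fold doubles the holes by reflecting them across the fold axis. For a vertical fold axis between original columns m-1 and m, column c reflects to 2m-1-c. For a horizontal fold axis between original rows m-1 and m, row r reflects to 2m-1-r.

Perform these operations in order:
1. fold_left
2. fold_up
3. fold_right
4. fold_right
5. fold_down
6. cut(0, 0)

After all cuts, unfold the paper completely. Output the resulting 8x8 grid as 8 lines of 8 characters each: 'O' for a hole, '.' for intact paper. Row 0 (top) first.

Answer: ........
OOOOOOOO
OOOOOOOO
........
........
OOOOOOOO
OOOOOOOO
........

Derivation:
Op 1 fold_left: fold axis v@4; visible region now rows[0,8) x cols[0,4) = 8x4
Op 2 fold_up: fold axis h@4; visible region now rows[0,4) x cols[0,4) = 4x4
Op 3 fold_right: fold axis v@2; visible region now rows[0,4) x cols[2,4) = 4x2
Op 4 fold_right: fold axis v@3; visible region now rows[0,4) x cols[3,4) = 4x1
Op 5 fold_down: fold axis h@2; visible region now rows[2,4) x cols[3,4) = 2x1
Op 6 cut(0, 0): punch at orig (2,3); cuts so far [(2, 3)]; region rows[2,4) x cols[3,4) = 2x1
Unfold 1 (reflect across h@2): 2 holes -> [(1, 3), (2, 3)]
Unfold 2 (reflect across v@3): 4 holes -> [(1, 2), (1, 3), (2, 2), (2, 3)]
Unfold 3 (reflect across v@2): 8 holes -> [(1, 0), (1, 1), (1, 2), (1, 3), (2, 0), (2, 1), (2, 2), (2, 3)]
Unfold 4 (reflect across h@4): 16 holes -> [(1, 0), (1, 1), (1, 2), (1, 3), (2, 0), (2, 1), (2, 2), (2, 3), (5, 0), (5, 1), (5, 2), (5, 3), (6, 0), (6, 1), (6, 2), (6, 3)]
Unfold 5 (reflect across v@4): 32 holes -> [(1, 0), (1, 1), (1, 2), (1, 3), (1, 4), (1, 5), (1, 6), (1, 7), (2, 0), (2, 1), (2, 2), (2, 3), (2, 4), (2, 5), (2, 6), (2, 7), (5, 0), (5, 1), (5, 2), (5, 3), (5, 4), (5, 5), (5, 6), (5, 7), (6, 0), (6, 1), (6, 2), (6, 3), (6, 4), (6, 5), (6, 6), (6, 7)]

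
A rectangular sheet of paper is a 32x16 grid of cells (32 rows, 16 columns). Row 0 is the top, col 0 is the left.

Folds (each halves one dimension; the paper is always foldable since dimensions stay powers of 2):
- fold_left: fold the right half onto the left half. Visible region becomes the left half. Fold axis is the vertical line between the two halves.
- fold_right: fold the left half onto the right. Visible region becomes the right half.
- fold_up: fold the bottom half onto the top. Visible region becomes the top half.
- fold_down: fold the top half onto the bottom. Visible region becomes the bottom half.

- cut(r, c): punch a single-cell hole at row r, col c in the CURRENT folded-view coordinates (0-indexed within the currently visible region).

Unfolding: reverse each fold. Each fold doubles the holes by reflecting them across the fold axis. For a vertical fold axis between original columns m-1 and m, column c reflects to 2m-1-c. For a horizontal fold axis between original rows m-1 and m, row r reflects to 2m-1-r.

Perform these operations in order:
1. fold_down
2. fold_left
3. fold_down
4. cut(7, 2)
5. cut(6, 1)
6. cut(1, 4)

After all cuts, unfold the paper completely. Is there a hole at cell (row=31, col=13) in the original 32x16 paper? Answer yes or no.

Op 1 fold_down: fold axis h@16; visible region now rows[16,32) x cols[0,16) = 16x16
Op 2 fold_left: fold axis v@8; visible region now rows[16,32) x cols[0,8) = 16x8
Op 3 fold_down: fold axis h@24; visible region now rows[24,32) x cols[0,8) = 8x8
Op 4 cut(7, 2): punch at orig (31,2); cuts so far [(31, 2)]; region rows[24,32) x cols[0,8) = 8x8
Op 5 cut(6, 1): punch at orig (30,1); cuts so far [(30, 1), (31, 2)]; region rows[24,32) x cols[0,8) = 8x8
Op 6 cut(1, 4): punch at orig (25,4); cuts so far [(25, 4), (30, 1), (31, 2)]; region rows[24,32) x cols[0,8) = 8x8
Unfold 1 (reflect across h@24): 6 holes -> [(16, 2), (17, 1), (22, 4), (25, 4), (30, 1), (31, 2)]
Unfold 2 (reflect across v@8): 12 holes -> [(16, 2), (16, 13), (17, 1), (17, 14), (22, 4), (22, 11), (25, 4), (25, 11), (30, 1), (30, 14), (31, 2), (31, 13)]
Unfold 3 (reflect across h@16): 24 holes -> [(0, 2), (0, 13), (1, 1), (1, 14), (6, 4), (6, 11), (9, 4), (9, 11), (14, 1), (14, 14), (15, 2), (15, 13), (16, 2), (16, 13), (17, 1), (17, 14), (22, 4), (22, 11), (25, 4), (25, 11), (30, 1), (30, 14), (31, 2), (31, 13)]
Holes: [(0, 2), (0, 13), (1, 1), (1, 14), (6, 4), (6, 11), (9, 4), (9, 11), (14, 1), (14, 14), (15, 2), (15, 13), (16, 2), (16, 13), (17, 1), (17, 14), (22, 4), (22, 11), (25, 4), (25, 11), (30, 1), (30, 14), (31, 2), (31, 13)]

Answer: yes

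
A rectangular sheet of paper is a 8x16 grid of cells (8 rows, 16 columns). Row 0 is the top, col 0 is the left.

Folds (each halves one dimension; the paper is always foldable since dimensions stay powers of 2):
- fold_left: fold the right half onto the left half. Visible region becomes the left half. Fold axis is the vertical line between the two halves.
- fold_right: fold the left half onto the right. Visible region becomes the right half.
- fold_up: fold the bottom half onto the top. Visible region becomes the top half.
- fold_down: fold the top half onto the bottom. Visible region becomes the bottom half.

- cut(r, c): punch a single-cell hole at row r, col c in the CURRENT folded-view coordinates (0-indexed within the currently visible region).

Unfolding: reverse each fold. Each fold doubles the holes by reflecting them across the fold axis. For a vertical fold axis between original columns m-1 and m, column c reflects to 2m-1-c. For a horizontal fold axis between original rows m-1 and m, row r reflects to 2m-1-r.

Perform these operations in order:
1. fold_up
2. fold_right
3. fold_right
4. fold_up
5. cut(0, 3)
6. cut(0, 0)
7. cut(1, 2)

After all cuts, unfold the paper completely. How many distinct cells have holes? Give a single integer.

Answer: 48

Derivation:
Op 1 fold_up: fold axis h@4; visible region now rows[0,4) x cols[0,16) = 4x16
Op 2 fold_right: fold axis v@8; visible region now rows[0,4) x cols[8,16) = 4x8
Op 3 fold_right: fold axis v@12; visible region now rows[0,4) x cols[12,16) = 4x4
Op 4 fold_up: fold axis h@2; visible region now rows[0,2) x cols[12,16) = 2x4
Op 5 cut(0, 3): punch at orig (0,15); cuts so far [(0, 15)]; region rows[0,2) x cols[12,16) = 2x4
Op 6 cut(0, 0): punch at orig (0,12); cuts so far [(0, 12), (0, 15)]; region rows[0,2) x cols[12,16) = 2x4
Op 7 cut(1, 2): punch at orig (1,14); cuts so far [(0, 12), (0, 15), (1, 14)]; region rows[0,2) x cols[12,16) = 2x4
Unfold 1 (reflect across h@2): 6 holes -> [(0, 12), (0, 15), (1, 14), (2, 14), (3, 12), (3, 15)]
Unfold 2 (reflect across v@12): 12 holes -> [(0, 8), (0, 11), (0, 12), (0, 15), (1, 9), (1, 14), (2, 9), (2, 14), (3, 8), (3, 11), (3, 12), (3, 15)]
Unfold 3 (reflect across v@8): 24 holes -> [(0, 0), (0, 3), (0, 4), (0, 7), (0, 8), (0, 11), (0, 12), (0, 15), (1, 1), (1, 6), (1, 9), (1, 14), (2, 1), (2, 6), (2, 9), (2, 14), (3, 0), (3, 3), (3, 4), (3, 7), (3, 8), (3, 11), (3, 12), (3, 15)]
Unfold 4 (reflect across h@4): 48 holes -> [(0, 0), (0, 3), (0, 4), (0, 7), (0, 8), (0, 11), (0, 12), (0, 15), (1, 1), (1, 6), (1, 9), (1, 14), (2, 1), (2, 6), (2, 9), (2, 14), (3, 0), (3, 3), (3, 4), (3, 7), (3, 8), (3, 11), (3, 12), (3, 15), (4, 0), (4, 3), (4, 4), (4, 7), (4, 8), (4, 11), (4, 12), (4, 15), (5, 1), (5, 6), (5, 9), (5, 14), (6, 1), (6, 6), (6, 9), (6, 14), (7, 0), (7, 3), (7, 4), (7, 7), (7, 8), (7, 11), (7, 12), (7, 15)]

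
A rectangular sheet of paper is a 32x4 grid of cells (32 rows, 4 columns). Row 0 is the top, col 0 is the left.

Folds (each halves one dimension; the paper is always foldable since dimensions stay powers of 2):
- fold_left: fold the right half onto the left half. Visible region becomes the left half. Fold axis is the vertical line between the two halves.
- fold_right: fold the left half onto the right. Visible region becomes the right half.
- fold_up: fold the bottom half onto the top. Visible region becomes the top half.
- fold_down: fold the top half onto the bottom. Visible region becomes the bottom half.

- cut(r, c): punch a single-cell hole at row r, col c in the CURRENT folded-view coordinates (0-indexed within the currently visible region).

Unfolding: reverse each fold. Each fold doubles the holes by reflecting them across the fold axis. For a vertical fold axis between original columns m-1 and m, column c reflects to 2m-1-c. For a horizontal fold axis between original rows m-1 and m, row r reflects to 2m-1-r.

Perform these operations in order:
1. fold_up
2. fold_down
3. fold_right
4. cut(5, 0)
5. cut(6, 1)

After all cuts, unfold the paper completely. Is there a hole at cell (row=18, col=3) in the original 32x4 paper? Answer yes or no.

Op 1 fold_up: fold axis h@16; visible region now rows[0,16) x cols[0,4) = 16x4
Op 2 fold_down: fold axis h@8; visible region now rows[8,16) x cols[0,4) = 8x4
Op 3 fold_right: fold axis v@2; visible region now rows[8,16) x cols[2,4) = 8x2
Op 4 cut(5, 0): punch at orig (13,2); cuts so far [(13, 2)]; region rows[8,16) x cols[2,4) = 8x2
Op 5 cut(6, 1): punch at orig (14,3); cuts so far [(13, 2), (14, 3)]; region rows[8,16) x cols[2,4) = 8x2
Unfold 1 (reflect across v@2): 4 holes -> [(13, 1), (13, 2), (14, 0), (14, 3)]
Unfold 2 (reflect across h@8): 8 holes -> [(1, 0), (1, 3), (2, 1), (2, 2), (13, 1), (13, 2), (14, 0), (14, 3)]
Unfold 3 (reflect across h@16): 16 holes -> [(1, 0), (1, 3), (2, 1), (2, 2), (13, 1), (13, 2), (14, 0), (14, 3), (17, 0), (17, 3), (18, 1), (18, 2), (29, 1), (29, 2), (30, 0), (30, 3)]
Holes: [(1, 0), (1, 3), (2, 1), (2, 2), (13, 1), (13, 2), (14, 0), (14, 3), (17, 0), (17, 3), (18, 1), (18, 2), (29, 1), (29, 2), (30, 0), (30, 3)]

Answer: no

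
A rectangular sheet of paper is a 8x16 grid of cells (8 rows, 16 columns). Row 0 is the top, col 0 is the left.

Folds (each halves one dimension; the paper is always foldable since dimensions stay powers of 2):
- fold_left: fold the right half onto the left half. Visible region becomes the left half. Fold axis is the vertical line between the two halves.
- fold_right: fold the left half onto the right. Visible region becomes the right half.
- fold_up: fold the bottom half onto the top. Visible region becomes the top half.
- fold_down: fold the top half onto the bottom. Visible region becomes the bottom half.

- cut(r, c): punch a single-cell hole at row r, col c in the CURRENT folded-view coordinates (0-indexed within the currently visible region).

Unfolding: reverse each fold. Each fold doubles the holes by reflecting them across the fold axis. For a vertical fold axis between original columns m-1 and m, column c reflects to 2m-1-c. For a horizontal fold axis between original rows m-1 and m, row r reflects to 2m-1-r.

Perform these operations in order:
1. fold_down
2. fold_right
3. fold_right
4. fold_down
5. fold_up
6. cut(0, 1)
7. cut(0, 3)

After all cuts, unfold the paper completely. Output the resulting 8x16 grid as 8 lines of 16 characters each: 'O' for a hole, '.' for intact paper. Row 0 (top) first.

Answer: O.O..O.OO.O..O.O
O.O..O.OO.O..O.O
O.O..O.OO.O..O.O
O.O..O.OO.O..O.O
O.O..O.OO.O..O.O
O.O..O.OO.O..O.O
O.O..O.OO.O..O.O
O.O..O.OO.O..O.O

Derivation:
Op 1 fold_down: fold axis h@4; visible region now rows[4,8) x cols[0,16) = 4x16
Op 2 fold_right: fold axis v@8; visible region now rows[4,8) x cols[8,16) = 4x8
Op 3 fold_right: fold axis v@12; visible region now rows[4,8) x cols[12,16) = 4x4
Op 4 fold_down: fold axis h@6; visible region now rows[6,8) x cols[12,16) = 2x4
Op 5 fold_up: fold axis h@7; visible region now rows[6,7) x cols[12,16) = 1x4
Op 6 cut(0, 1): punch at orig (6,13); cuts so far [(6, 13)]; region rows[6,7) x cols[12,16) = 1x4
Op 7 cut(0, 3): punch at orig (6,15); cuts so far [(6, 13), (6, 15)]; region rows[6,7) x cols[12,16) = 1x4
Unfold 1 (reflect across h@7): 4 holes -> [(6, 13), (6, 15), (7, 13), (7, 15)]
Unfold 2 (reflect across h@6): 8 holes -> [(4, 13), (4, 15), (5, 13), (5, 15), (6, 13), (6, 15), (7, 13), (7, 15)]
Unfold 3 (reflect across v@12): 16 holes -> [(4, 8), (4, 10), (4, 13), (4, 15), (5, 8), (5, 10), (5, 13), (5, 15), (6, 8), (6, 10), (6, 13), (6, 15), (7, 8), (7, 10), (7, 13), (7, 15)]
Unfold 4 (reflect across v@8): 32 holes -> [(4, 0), (4, 2), (4, 5), (4, 7), (4, 8), (4, 10), (4, 13), (4, 15), (5, 0), (5, 2), (5, 5), (5, 7), (5, 8), (5, 10), (5, 13), (5, 15), (6, 0), (6, 2), (6, 5), (6, 7), (6, 8), (6, 10), (6, 13), (6, 15), (7, 0), (7, 2), (7, 5), (7, 7), (7, 8), (7, 10), (7, 13), (7, 15)]
Unfold 5 (reflect across h@4): 64 holes -> [(0, 0), (0, 2), (0, 5), (0, 7), (0, 8), (0, 10), (0, 13), (0, 15), (1, 0), (1, 2), (1, 5), (1, 7), (1, 8), (1, 10), (1, 13), (1, 15), (2, 0), (2, 2), (2, 5), (2, 7), (2, 8), (2, 10), (2, 13), (2, 15), (3, 0), (3, 2), (3, 5), (3, 7), (3, 8), (3, 10), (3, 13), (3, 15), (4, 0), (4, 2), (4, 5), (4, 7), (4, 8), (4, 10), (4, 13), (4, 15), (5, 0), (5, 2), (5, 5), (5, 7), (5, 8), (5, 10), (5, 13), (5, 15), (6, 0), (6, 2), (6, 5), (6, 7), (6, 8), (6, 10), (6, 13), (6, 15), (7, 0), (7, 2), (7, 5), (7, 7), (7, 8), (7, 10), (7, 13), (7, 15)]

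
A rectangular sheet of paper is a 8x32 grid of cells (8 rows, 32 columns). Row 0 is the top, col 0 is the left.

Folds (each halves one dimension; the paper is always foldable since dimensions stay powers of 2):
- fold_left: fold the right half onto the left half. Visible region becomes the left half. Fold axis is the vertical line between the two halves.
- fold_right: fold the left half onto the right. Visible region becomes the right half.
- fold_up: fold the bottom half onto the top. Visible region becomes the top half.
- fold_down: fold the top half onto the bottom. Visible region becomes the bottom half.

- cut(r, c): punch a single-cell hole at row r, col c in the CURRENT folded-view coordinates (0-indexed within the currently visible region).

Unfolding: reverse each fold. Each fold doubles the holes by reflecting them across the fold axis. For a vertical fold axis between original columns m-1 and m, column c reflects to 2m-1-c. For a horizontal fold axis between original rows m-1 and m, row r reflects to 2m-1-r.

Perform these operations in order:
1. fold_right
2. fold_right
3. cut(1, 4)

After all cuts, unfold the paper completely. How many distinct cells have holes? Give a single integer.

Answer: 4

Derivation:
Op 1 fold_right: fold axis v@16; visible region now rows[0,8) x cols[16,32) = 8x16
Op 2 fold_right: fold axis v@24; visible region now rows[0,8) x cols[24,32) = 8x8
Op 3 cut(1, 4): punch at orig (1,28); cuts so far [(1, 28)]; region rows[0,8) x cols[24,32) = 8x8
Unfold 1 (reflect across v@24): 2 holes -> [(1, 19), (1, 28)]
Unfold 2 (reflect across v@16): 4 holes -> [(1, 3), (1, 12), (1, 19), (1, 28)]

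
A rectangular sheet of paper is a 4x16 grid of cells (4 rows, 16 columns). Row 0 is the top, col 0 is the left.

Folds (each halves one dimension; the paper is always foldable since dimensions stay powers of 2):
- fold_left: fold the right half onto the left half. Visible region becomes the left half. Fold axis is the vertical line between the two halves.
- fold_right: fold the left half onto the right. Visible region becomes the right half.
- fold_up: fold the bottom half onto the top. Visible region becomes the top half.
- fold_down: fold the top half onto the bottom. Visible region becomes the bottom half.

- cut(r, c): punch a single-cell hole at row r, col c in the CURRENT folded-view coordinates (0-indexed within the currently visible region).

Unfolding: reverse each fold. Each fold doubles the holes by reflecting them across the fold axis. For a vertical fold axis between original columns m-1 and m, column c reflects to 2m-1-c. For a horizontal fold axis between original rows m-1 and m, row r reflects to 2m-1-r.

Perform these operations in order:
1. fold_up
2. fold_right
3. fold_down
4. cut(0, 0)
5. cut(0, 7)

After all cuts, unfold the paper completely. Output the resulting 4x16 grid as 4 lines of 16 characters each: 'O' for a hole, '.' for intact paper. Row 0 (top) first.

Op 1 fold_up: fold axis h@2; visible region now rows[0,2) x cols[0,16) = 2x16
Op 2 fold_right: fold axis v@8; visible region now rows[0,2) x cols[8,16) = 2x8
Op 3 fold_down: fold axis h@1; visible region now rows[1,2) x cols[8,16) = 1x8
Op 4 cut(0, 0): punch at orig (1,8); cuts so far [(1, 8)]; region rows[1,2) x cols[8,16) = 1x8
Op 5 cut(0, 7): punch at orig (1,15); cuts so far [(1, 8), (1, 15)]; region rows[1,2) x cols[8,16) = 1x8
Unfold 1 (reflect across h@1): 4 holes -> [(0, 8), (0, 15), (1, 8), (1, 15)]
Unfold 2 (reflect across v@8): 8 holes -> [(0, 0), (0, 7), (0, 8), (0, 15), (1, 0), (1, 7), (1, 8), (1, 15)]
Unfold 3 (reflect across h@2): 16 holes -> [(0, 0), (0, 7), (0, 8), (0, 15), (1, 0), (1, 7), (1, 8), (1, 15), (2, 0), (2, 7), (2, 8), (2, 15), (3, 0), (3, 7), (3, 8), (3, 15)]

Answer: O......OO......O
O......OO......O
O......OO......O
O......OO......O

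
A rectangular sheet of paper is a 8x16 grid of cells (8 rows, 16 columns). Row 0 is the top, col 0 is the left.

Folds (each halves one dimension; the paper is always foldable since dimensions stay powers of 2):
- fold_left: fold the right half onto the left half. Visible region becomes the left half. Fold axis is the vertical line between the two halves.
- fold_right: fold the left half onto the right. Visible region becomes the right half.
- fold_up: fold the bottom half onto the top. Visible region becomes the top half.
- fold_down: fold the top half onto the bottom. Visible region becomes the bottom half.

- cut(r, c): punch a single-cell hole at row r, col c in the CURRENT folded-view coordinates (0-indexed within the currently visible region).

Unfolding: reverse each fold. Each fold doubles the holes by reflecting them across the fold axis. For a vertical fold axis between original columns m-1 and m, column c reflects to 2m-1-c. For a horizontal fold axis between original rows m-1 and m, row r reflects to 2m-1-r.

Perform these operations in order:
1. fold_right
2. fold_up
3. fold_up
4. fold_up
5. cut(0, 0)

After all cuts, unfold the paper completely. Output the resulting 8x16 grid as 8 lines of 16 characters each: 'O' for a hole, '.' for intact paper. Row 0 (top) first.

Answer: .......OO.......
.......OO.......
.......OO.......
.......OO.......
.......OO.......
.......OO.......
.......OO.......
.......OO.......

Derivation:
Op 1 fold_right: fold axis v@8; visible region now rows[0,8) x cols[8,16) = 8x8
Op 2 fold_up: fold axis h@4; visible region now rows[0,4) x cols[8,16) = 4x8
Op 3 fold_up: fold axis h@2; visible region now rows[0,2) x cols[8,16) = 2x8
Op 4 fold_up: fold axis h@1; visible region now rows[0,1) x cols[8,16) = 1x8
Op 5 cut(0, 0): punch at orig (0,8); cuts so far [(0, 8)]; region rows[0,1) x cols[8,16) = 1x8
Unfold 1 (reflect across h@1): 2 holes -> [(0, 8), (1, 8)]
Unfold 2 (reflect across h@2): 4 holes -> [(0, 8), (1, 8), (2, 8), (3, 8)]
Unfold 3 (reflect across h@4): 8 holes -> [(0, 8), (1, 8), (2, 8), (3, 8), (4, 8), (5, 8), (6, 8), (7, 8)]
Unfold 4 (reflect across v@8): 16 holes -> [(0, 7), (0, 8), (1, 7), (1, 8), (2, 7), (2, 8), (3, 7), (3, 8), (4, 7), (4, 8), (5, 7), (5, 8), (6, 7), (6, 8), (7, 7), (7, 8)]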